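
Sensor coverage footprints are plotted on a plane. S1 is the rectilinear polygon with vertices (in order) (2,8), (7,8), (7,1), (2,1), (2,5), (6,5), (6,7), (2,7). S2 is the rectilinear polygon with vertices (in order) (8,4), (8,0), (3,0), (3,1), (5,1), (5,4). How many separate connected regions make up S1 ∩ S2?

1

S1 ∩ S2 is a single connected region.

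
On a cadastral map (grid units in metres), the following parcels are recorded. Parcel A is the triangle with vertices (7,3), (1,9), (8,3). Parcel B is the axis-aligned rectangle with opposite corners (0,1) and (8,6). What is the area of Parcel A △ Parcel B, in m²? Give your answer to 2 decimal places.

38.50

|Parcel A| = 3, |Parcel B| = 40, |Parcel A∩Parcel B| = 2.25.
|Parcel A △ Parcel B| = |Parcel A| + |Parcel B| − 2·|Parcel A∩Parcel B| = 3 + 40 − 4.5 = 38.50.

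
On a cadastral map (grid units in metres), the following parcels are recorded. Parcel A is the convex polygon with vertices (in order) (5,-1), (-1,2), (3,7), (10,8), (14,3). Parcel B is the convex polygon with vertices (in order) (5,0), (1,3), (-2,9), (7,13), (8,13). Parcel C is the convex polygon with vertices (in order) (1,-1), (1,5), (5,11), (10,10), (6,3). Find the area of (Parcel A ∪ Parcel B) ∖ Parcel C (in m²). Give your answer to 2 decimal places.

76.60

|Parcel A ∪ Parcel B| = 122.5345.
|(Parcel A ∪ Parcel B) ∩ Parcel C| = 45.9323.
|(Parcel A ∪ Parcel B) ∖ Parcel C| = 122.5345 − 45.9323 = 76.60.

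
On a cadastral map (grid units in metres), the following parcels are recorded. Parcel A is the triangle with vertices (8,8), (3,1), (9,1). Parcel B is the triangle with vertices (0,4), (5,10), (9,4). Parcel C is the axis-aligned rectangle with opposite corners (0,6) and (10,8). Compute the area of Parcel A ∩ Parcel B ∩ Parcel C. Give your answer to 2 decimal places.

The intersection is the polygon with vertices (7.667,6), (6.571,6), (7.138,6.793).
By the shoelace formula its area is 0.43.

0.43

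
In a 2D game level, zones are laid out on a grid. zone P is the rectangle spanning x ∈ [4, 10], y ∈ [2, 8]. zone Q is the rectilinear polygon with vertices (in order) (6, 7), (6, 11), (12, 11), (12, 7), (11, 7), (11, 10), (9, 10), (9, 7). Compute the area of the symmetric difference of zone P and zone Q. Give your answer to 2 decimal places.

48.00

|zone P| = 36, |zone Q| = 18, |zone P∩zone Q| = 3.
|zone P △ zone Q| = |zone P| + |zone Q| − 2·|zone P∩zone Q| = 36 + 18 − 6 = 48.00.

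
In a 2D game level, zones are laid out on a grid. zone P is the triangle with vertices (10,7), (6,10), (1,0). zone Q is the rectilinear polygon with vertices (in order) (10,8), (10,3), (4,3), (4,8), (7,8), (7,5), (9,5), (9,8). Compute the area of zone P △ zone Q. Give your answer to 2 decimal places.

|zone P| = 27.5, |zone Q| = 24, |zone P∩zone Q| = 13.0496.
|zone P △ zone Q| = |zone P| + |zone Q| − 2·|zone P∩zone Q| = 27.5 + 24 − 26.0992 = 25.40.

25.40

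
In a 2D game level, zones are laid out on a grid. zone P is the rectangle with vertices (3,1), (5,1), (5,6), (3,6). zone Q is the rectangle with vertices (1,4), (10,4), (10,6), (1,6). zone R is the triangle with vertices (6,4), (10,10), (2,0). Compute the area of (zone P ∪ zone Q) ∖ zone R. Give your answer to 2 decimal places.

21.67

|zone P ∪ zone Q| = 24.
|(zone P ∪ zone Q) ∩ zone R| = 2.3333.
|(zone P ∪ zone Q) ∖ zone R| = 24 − 2.3333 = 21.67.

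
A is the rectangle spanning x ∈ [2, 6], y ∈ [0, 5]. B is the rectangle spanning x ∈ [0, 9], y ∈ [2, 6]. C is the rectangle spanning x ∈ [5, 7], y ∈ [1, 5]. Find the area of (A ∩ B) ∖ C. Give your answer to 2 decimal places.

|A ∩ B| = 12.
|(A ∩ B) ∩ C| = 3.
|(A ∩ B) ∖ C| = 12 − 3 = 9.00.

9.00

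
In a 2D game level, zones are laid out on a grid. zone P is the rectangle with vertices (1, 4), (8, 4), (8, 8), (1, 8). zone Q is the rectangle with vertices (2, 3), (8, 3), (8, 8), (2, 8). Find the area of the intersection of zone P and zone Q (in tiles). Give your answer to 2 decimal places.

24.00

|zone P∩zone Q|: x∈[2,8], y∈[4,8] → 6·4 = 24.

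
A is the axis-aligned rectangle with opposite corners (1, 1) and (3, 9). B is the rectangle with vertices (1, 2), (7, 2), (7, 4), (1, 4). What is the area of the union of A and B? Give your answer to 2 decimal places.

24.00

By inclusion–exclusion:
Individual areas: |A| = 16, |B| = 12.
|A∩B|: x∈[1,3], y∈[2,4] → 2·2 = 4.
|A ∪ B| = 28 − 4 = 24.00.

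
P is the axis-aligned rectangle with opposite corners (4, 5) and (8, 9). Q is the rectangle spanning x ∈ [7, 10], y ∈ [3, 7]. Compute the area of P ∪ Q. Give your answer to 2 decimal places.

By inclusion–exclusion:
Individual areas: |P| = 16, |Q| = 12.
|P∩Q|: x∈[7,8], y∈[5,7] → 1·2 = 2.
|P ∪ Q| = 28 − 2 = 26.00.

26.00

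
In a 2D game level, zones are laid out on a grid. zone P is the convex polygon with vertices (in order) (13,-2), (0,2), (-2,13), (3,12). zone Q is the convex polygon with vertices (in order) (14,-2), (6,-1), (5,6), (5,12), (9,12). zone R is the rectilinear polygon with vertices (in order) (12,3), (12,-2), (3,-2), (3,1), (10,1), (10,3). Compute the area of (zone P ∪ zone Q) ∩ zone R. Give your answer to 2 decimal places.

19.51

The region (zone P ∪ zone Q) ∩ zone R is the polygon with vertices (6,-1), (5.828,0.207), (3.25,1), (10,1), (10,3), (12,3), (12,-1.75).
By the shoelace formula its area is 19.51.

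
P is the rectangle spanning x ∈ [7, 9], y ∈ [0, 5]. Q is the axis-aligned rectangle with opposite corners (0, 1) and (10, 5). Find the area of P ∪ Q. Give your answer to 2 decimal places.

42.00

By inclusion–exclusion:
Individual areas: |P| = 10, |Q| = 40.
|P∩Q|: x∈[7,9], y∈[1,5] → 2·4 = 8.
|P ∪ Q| = 50 − 8 = 42.00.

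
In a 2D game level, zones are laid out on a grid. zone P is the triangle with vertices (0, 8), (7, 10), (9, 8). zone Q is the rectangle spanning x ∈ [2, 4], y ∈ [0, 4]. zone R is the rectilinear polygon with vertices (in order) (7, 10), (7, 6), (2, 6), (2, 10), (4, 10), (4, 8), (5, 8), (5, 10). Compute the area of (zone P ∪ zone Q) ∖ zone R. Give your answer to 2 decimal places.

11.86

|zone P ∪ zone Q| = 17.
|(zone P ∪ zone Q) ∩ zone R| = 5.1429.
|(zone P ∪ zone Q) ∖ zone R| = 17 − 5.1429 = 11.86.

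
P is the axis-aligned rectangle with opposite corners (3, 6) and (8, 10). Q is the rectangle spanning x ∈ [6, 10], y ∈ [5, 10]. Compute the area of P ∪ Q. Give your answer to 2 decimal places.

By inclusion–exclusion:
Individual areas: |P| = 20, |Q| = 20.
|P∩Q|: x∈[6,8], y∈[6,10] → 2·4 = 8.
|P ∪ Q| = 40 − 8 = 32.00.

32.00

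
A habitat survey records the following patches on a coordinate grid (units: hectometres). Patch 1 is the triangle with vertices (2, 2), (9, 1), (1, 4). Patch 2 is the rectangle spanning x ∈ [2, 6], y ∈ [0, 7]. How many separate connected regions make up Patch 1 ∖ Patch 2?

2

Patch 1 ∖ Patch 2 splits into 2 disjoint pieces (area 1.0446, area 0.8125).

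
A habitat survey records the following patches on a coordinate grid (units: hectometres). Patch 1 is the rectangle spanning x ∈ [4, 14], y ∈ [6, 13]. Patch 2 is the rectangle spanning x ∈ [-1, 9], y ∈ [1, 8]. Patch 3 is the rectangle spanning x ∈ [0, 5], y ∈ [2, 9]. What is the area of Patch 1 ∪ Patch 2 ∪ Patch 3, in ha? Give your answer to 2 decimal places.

134.00

By inclusion–exclusion:
Individual areas: |Patch 1| = 70, |Patch 2| = 70, |Patch 3| = 35.
|Patch 1∩Patch 2|: x∈[4,9], y∈[6,8] → 5·2 = 10.
|Patch 1∩Patch 3|: x∈[4,5], y∈[6,9] → 1·3 = 3.
|Patch 2∩Patch 3|: x∈[0,5], y∈[2,8] → 5·6 = 30.
|Patch 1∩Patch 2∩Patch 3| = 2.
|Patch 1 ∪ Patch 2 ∪ Patch 3| = 175 − 43 + 2 = 134.00.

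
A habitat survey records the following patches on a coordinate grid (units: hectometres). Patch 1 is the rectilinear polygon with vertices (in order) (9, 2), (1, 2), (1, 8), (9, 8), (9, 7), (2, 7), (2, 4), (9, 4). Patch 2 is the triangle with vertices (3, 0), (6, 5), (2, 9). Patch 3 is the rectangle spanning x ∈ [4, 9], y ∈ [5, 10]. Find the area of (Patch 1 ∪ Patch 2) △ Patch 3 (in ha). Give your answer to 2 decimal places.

48.40

|Patch 1 ∪ Patch 2| = 37.4.
|(Patch 1 ∪ Patch 2) ∩ Patch 3| = 7.
|(Patch 1 ∪ Patch 2) △ Patch 3| = 37.4 + 25 − 14 = 48.40.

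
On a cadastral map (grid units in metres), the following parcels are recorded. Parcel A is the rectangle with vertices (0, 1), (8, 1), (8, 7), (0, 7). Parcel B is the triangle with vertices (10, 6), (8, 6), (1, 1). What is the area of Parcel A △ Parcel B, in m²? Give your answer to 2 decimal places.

|Parcel A| = 48, |Parcel B| = 5, |Parcel A∩Parcel B| = 3.8889.
|Parcel A △ Parcel B| = |Parcel A| + |Parcel B| − 2·|Parcel A∩Parcel B| = 48 + 5 − 7.7778 = 45.22.

45.22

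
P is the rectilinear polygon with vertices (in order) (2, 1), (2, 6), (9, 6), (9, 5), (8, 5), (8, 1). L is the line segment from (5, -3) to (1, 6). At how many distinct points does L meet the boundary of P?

2

The segment meets the boundary at (2,3.75), (3.222,1).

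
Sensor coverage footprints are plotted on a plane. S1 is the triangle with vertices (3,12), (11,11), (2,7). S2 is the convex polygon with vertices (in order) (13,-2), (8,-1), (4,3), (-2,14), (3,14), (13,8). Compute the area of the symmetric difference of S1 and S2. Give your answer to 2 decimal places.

|S1| = 20.5, |S2| = 132.5, |S1∩S2| = 18.6405.
|S1 △ S2| = |S1| + |S2| − 2·|S1∩S2| = 20.5 + 132.5 − 37.2811 = 115.72.

115.72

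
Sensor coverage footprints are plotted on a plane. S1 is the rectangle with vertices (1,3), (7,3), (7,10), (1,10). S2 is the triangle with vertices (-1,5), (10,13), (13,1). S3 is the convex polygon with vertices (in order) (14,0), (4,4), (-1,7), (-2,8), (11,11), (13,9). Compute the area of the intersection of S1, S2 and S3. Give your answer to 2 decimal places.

The intersection is the polygon with vertices (7,3), (6.5,3), (4,4), (1,5.8), (1,6.455), (5.507,9.732), (6.667,10), (7,10).
By the shoelace formula its area is 26.30.

26.30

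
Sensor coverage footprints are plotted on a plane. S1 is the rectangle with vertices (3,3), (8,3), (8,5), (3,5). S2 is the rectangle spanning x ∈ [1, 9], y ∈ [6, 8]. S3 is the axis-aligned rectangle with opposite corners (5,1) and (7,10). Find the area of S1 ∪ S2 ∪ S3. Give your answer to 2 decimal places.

By inclusion–exclusion:
Individual areas: |S1| = 10, |S2| = 16, |S3| = 18.
|S1∩S2| = 0 (no overlap).
|S1∩S3|: x∈[5,7], y∈[3,5] → 2·2 = 4.
|S2∩S3|: x∈[5,7], y∈[6,8] → 2·2 = 4.
|S1∩S2∩S3| = 0.
|S1 ∪ S2 ∪ S3| = 44 − 8 + 0 = 36.00.

36.00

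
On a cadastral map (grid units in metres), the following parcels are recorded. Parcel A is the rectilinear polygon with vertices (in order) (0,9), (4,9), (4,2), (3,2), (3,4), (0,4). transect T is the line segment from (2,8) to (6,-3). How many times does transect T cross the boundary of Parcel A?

The segment meets the boundary at (4,2.5).

1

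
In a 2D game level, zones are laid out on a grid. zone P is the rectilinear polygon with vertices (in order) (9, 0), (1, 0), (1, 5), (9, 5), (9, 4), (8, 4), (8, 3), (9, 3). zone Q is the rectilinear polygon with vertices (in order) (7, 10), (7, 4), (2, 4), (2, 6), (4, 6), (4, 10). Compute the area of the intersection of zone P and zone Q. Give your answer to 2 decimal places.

The intersection is the polygon with vertices (7,5), (7,4), (2,4), (2,5).
By the shoelace formula its area is 5.00.

5.00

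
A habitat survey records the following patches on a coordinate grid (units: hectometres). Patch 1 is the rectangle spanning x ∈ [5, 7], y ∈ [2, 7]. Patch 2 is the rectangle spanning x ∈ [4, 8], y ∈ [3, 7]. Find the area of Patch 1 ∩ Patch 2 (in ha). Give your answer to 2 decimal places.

|Patch 1∩Patch 2|: x∈[5,7], y∈[3,7] → 2·4 = 8.

8.00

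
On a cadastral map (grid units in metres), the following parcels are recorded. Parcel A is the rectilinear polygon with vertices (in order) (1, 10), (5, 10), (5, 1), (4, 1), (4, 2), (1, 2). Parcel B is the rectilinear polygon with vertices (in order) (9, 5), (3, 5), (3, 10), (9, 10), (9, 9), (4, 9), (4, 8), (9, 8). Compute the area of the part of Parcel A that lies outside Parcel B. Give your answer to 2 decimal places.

24.00

|Parcel A| = 33, |Parcel A∩Parcel B| = 9.
|Parcel A ∖ Parcel B| = |Parcel A| − |Parcel A∩Parcel B| = 33 − 9 = 24.00.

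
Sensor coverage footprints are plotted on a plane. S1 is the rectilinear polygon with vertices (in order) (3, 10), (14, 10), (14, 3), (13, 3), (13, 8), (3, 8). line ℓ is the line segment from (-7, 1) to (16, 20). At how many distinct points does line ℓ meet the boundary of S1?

The segment meets the boundary at (3.895,10), (3,9.261).

2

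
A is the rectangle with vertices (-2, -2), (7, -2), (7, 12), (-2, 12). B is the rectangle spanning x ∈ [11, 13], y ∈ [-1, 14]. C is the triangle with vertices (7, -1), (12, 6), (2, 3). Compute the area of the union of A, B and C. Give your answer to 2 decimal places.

169.20

By inclusion–exclusion:
Individual areas: |A| = 126, |B| = 30, |C| = 27.5.
|A∩B| = 0 (no overlap).
|A∩C| = 13.75.
|B∩C| = 0.55.
|A∩B∩C| = 0.
|A ∪ B ∪ C| = 183.5 − 14.3 + 0 = 169.20.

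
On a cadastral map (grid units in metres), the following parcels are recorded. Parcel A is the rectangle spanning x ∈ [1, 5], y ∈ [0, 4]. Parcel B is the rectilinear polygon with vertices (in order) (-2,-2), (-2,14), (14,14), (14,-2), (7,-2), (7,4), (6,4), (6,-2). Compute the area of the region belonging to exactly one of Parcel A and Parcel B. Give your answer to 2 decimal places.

|Parcel A| = 16, |Parcel B| = 250, |Parcel A∩Parcel B| = 16.
|Parcel A △ Parcel B| = |Parcel A| + |Parcel B| − 2·|Parcel A∩Parcel B| = 16 + 250 − 32 = 234.00.

234.00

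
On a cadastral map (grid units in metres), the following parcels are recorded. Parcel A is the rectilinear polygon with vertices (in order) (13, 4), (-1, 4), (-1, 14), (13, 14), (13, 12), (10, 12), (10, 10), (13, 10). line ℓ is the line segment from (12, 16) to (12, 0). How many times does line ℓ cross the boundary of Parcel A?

The segment meets the boundary at (12,10), (12,4), (12,12), (12,14).

4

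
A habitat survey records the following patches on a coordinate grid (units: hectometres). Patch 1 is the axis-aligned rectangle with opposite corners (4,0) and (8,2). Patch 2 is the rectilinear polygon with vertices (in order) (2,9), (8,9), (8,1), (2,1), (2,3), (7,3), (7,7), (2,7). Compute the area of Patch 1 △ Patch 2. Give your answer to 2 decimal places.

|Patch 1| = 8, |Patch 2| = 28, |Patch 1∩Patch 2| = 4.
|Patch 1 △ Patch 2| = |Patch 1| + |Patch 2| − 2·|Patch 1∩Patch 2| = 8 + 28 − 8 = 28.00.

28.00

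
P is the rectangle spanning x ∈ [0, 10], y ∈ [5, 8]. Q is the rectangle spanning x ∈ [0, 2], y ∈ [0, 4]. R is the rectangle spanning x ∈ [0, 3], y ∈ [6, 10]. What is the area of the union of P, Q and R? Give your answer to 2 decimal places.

By inclusion–exclusion:
Individual areas: |P| = 30, |Q| = 8, |R| = 12.
|P∩Q| = 0 (no overlap).
|P∩R|: x∈[0,3], y∈[6,8] → 3·2 = 6.
|Q∩R| = 0 (no overlap).
|P∩Q∩R| = 0.
|P ∪ Q ∪ R| = 50 − 6 + 0 = 44.00.

44.00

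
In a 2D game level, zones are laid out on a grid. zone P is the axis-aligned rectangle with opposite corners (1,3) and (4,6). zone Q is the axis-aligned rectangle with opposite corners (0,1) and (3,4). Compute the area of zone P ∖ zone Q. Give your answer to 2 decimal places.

7.00

|zone P∩zone Q|: x∈[1,3], y∈[3,4] → 2·1 = 2.
|zone P| = 9.
|zone P ∖ zone Q| = |zone P| − |zone P∩zone Q| = 9 − 2 = 7.00.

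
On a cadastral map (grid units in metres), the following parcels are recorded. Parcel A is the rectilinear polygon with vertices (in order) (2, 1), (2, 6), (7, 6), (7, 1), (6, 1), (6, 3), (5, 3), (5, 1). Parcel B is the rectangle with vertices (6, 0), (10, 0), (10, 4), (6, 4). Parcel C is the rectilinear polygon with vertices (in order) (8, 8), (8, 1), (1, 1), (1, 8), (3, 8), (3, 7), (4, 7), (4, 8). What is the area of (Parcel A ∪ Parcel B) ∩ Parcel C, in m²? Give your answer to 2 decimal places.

|Parcel A ∪ Parcel B| = 36.
|(Parcel A ∪ Parcel B) ∩ Parcel C| = 26.00.

26.00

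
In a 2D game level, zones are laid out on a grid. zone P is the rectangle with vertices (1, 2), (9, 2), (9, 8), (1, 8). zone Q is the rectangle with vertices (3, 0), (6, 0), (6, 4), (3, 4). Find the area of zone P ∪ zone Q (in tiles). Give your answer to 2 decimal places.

54.00

By inclusion–exclusion:
Individual areas: |zone P| = 48, |zone Q| = 12.
|zone P∩zone Q|: x∈[3,6], y∈[2,4] → 3·2 = 6.
|zone P ∪ zone Q| = 60 − 6 = 54.00.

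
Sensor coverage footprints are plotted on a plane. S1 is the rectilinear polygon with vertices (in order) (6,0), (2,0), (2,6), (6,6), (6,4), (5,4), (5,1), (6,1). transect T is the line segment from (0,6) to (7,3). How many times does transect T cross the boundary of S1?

2

The segment meets the boundary at (5,3.857), (2,5.143).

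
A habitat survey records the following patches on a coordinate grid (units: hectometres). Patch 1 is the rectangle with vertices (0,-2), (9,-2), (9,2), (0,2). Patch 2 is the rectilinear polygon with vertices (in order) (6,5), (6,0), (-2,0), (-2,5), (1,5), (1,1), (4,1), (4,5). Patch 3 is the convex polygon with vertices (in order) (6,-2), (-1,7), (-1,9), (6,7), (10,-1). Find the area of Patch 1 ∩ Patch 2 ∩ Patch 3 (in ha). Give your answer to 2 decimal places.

The intersection is the polygon with vertices (6,0), (4.444,0), (3.667,1), (4,1), (4,2), (6,2).
By the shoelace formula its area is 3.94.

3.94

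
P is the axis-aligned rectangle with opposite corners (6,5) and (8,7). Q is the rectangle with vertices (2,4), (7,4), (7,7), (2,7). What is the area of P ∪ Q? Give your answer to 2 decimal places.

17.00

By inclusion–exclusion:
Individual areas: |P| = 4, |Q| = 15.
|P∩Q|: x∈[6,7], y∈[5,7] → 1·2 = 2.
|P ∪ Q| = 19 − 2 = 17.00.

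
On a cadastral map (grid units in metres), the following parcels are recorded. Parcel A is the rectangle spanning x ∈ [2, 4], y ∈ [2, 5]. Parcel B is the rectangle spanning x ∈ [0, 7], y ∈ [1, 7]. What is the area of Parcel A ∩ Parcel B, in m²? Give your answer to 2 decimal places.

|Parcel A∩Parcel B|: x∈[2,4], y∈[2,5] → 2·3 = 6.

6.00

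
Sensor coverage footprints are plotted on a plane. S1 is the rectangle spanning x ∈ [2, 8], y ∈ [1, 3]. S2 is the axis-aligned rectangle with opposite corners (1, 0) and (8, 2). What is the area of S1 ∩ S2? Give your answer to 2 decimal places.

|S1∩S2|: x∈[2,8], y∈[1,2] → 6·1 = 6.

6.00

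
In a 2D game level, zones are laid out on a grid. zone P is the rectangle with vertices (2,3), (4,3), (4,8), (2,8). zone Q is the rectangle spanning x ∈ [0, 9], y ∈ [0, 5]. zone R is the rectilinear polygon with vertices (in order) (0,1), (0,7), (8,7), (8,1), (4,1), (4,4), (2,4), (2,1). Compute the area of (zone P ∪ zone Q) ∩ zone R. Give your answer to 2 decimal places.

|zone P ∪ zone Q| = 51.
|(zone P ∪ zone Q) ∩ zone R| = 30.00.

30.00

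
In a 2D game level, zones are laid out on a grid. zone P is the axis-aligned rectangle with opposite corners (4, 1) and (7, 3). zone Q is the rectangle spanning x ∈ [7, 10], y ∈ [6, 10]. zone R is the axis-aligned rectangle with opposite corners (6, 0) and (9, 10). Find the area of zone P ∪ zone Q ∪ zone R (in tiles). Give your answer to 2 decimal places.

38.00

By inclusion–exclusion:
Individual areas: |zone P| = 6, |zone Q| = 12, |zone R| = 30.
|zone P∩zone Q| = 0 (no overlap).
|zone P∩zone R|: x∈[6,7], y∈[1,3] → 1·2 = 2.
|zone Q∩zone R|: x∈[7,9], y∈[6,10] → 2·4 = 8.
|zone P∩zone Q∩zone R| = 0.
|zone P ∪ zone Q ∪ zone R| = 48 − 10 + 0 = 38.00.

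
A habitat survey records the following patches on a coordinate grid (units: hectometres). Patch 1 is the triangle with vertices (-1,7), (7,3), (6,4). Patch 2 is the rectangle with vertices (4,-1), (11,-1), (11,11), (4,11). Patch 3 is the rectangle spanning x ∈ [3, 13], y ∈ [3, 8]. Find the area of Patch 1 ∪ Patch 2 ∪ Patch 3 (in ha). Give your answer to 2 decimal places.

99.57

By inclusion–exclusion:
Individual areas: |Patch 1| = 2, |Patch 2| = 84, |Patch 3| = 50.
|Patch 1∩Patch 2| = 1.1071.
|Patch 1∩Patch 3| = 1.4286.
|Patch 2∩Patch 3|: x∈[4,11], y∈[3,8] → 7·5 = 35.
|Patch 1∩Patch 2∩Patch 3| = 1.1071.
|Patch 1 ∪ Patch 2 ∪ Patch 3| = 136 − 37.5357 + 1.1071 = 99.57.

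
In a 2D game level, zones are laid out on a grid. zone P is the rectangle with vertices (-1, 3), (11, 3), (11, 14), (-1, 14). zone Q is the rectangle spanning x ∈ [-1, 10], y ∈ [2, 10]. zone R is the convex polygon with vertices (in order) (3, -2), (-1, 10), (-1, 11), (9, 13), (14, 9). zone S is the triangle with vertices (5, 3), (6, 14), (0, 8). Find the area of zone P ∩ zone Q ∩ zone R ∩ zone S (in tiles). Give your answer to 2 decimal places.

The intersection is the polygon with vertices (5.636,10), (5,3), (0,8), (2,10).
By the shoelace formula its area is 22.73.

22.73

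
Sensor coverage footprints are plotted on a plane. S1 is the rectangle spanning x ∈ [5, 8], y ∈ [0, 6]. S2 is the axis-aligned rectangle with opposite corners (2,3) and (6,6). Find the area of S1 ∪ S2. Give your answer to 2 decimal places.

27.00

By inclusion–exclusion:
Individual areas: |S1| = 18, |S2| = 12.
|S1∩S2|: x∈[5,6], y∈[3,6] → 1·3 = 3.
|S1 ∪ S2| = 30 − 3 = 27.00.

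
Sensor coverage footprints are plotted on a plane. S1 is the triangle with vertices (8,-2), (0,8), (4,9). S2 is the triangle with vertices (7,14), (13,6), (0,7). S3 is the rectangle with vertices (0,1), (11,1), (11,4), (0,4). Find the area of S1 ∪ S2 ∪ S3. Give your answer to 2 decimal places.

93.37

By inclusion–exclusion:
Individual areas: |S1| = 24, |S2| = 49, |S3| = 33.
|S1∩S2| = 6.7408.
|S1∩S3| = 5.8909.
|S2∩S3| = 0.
|S1∩S2∩S3| = 0.
|S1 ∪ S2 ∪ S3| = 106 − 12.6317 + 0 = 93.37.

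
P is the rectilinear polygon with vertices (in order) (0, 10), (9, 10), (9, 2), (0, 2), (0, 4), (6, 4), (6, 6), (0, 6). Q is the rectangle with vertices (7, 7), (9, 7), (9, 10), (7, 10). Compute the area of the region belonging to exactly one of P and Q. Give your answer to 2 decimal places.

|P| = 60, |Q| = 6, |P∩Q| = 6.
|P △ Q| = |P| + |Q| − 2·|P∩Q| = 60 + 6 − 12 = 54.00.

54.00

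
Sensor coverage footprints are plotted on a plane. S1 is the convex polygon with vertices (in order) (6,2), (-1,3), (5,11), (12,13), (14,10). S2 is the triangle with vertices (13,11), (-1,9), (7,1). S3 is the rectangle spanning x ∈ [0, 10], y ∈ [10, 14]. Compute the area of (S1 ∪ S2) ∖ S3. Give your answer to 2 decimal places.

85.96

|S1 ∪ S2| = 94.9057.
|(S1 ∪ S2) ∩ S3| = 8.9464.
|(S1 ∪ S2) ∖ S3| = 94.9057 − 8.9464 = 85.96.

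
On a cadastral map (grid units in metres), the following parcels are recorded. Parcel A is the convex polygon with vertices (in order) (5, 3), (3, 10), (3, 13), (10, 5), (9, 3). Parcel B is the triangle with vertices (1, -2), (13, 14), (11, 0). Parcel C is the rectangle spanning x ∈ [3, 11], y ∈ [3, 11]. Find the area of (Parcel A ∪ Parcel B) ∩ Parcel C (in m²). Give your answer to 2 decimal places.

45.95

|Parcel A ∪ Parcel B| = 89.7032.
|(Parcel A ∪ Parcel B) ∩ Parcel C| = 45.95.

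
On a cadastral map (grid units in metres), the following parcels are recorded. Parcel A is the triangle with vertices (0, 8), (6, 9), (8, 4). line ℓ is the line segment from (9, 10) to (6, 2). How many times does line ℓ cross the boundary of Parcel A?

The segment meets the boundary at (6.947,4.526), (7.355,5.613).

2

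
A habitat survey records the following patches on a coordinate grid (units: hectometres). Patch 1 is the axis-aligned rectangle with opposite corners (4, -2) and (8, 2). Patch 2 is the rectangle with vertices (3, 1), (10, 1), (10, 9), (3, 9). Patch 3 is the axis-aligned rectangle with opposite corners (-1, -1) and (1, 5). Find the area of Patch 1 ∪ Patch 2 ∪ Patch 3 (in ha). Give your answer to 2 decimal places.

80.00

By inclusion–exclusion:
Individual areas: |Patch 1| = 16, |Patch 2| = 56, |Patch 3| = 12.
|Patch 1∩Patch 2|: x∈[4,8], y∈[1,2] → 4·1 = 4.
|Patch 1∩Patch 3| = 0 (no overlap).
|Patch 2∩Patch 3| = 0 (no overlap).
|Patch 1∩Patch 2∩Patch 3| = 0.
|Patch 1 ∪ Patch 2 ∪ Patch 3| = 84 − 4 + 0 = 80.00.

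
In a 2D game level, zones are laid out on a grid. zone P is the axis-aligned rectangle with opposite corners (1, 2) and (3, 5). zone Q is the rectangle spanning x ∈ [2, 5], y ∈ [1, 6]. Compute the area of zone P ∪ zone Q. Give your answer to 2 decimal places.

18.00

By inclusion–exclusion:
Individual areas: |zone P| = 6, |zone Q| = 15.
|zone P∩zone Q|: x∈[2,3], y∈[2,5] → 1·3 = 3.
|zone P ∪ zone Q| = 21 − 3 = 18.00.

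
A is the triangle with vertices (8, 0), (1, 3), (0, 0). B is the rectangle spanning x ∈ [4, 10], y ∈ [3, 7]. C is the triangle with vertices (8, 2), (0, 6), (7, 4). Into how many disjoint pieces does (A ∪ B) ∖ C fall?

(A ∪ B) ∖ C splits into 3 disjoint pieces (area 12, area 1, area 19.4643).

3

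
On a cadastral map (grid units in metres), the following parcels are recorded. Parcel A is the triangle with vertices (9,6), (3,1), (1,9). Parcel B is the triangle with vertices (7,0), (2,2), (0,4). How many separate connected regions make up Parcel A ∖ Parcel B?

Parcel A ∖ Parcel B splits into 2 disjoint pieces (area 28.1706, area 0.1959).

2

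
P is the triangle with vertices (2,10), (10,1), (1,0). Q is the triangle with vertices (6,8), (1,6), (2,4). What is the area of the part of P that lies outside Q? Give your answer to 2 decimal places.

39.45

|P| = 44.5, |P∩Q| = 5.0464.
|P ∖ Q| = |P| − |P∩Q| = 44.5 − 5.0464 = 39.45.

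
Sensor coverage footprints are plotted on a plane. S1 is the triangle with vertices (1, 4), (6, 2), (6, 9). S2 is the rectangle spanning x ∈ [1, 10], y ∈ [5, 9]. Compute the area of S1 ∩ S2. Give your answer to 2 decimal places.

8.00

The intersection is the polygon with vertices (6,5), (2,5), (6,9).
By the shoelace formula its area is 8.00.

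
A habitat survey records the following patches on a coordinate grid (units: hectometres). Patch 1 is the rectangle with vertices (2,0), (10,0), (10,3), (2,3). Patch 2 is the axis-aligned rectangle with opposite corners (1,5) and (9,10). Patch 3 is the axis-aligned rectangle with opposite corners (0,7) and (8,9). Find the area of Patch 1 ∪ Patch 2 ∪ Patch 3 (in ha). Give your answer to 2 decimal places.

66.00

By inclusion–exclusion:
Individual areas: |Patch 1| = 24, |Patch 2| = 40, |Patch 3| = 16.
|Patch 1∩Patch 2| = 0 (no overlap).
|Patch 1∩Patch 3| = 0 (no overlap).
|Patch 2∩Patch 3|: x∈[1,8], y∈[7,9] → 7·2 = 14.
|Patch 1∩Patch 2∩Patch 3| = 0.
|Patch 1 ∪ Patch 2 ∪ Patch 3| = 80 − 14 + 0 = 66.00.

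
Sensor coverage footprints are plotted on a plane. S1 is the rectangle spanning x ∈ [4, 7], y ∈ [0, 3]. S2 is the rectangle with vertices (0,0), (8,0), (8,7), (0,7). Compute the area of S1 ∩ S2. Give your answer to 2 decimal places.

|S1∩S2|: x∈[4,7], y∈[0,3] → 3·3 = 9.

9.00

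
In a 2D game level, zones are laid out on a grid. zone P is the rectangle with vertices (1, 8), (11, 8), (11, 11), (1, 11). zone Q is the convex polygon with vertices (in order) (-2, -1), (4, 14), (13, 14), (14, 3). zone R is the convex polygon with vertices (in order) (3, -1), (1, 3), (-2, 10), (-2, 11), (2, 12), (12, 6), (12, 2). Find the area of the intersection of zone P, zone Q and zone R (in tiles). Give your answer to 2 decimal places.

11.90

The intersection is the polygon with vertices (1.6,8), (2.8,11), (3.667,11), (8.667,8).
By the shoelace formula its area is 11.90.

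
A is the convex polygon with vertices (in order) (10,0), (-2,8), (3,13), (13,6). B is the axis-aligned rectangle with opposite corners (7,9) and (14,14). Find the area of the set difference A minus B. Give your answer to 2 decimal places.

89.47

|A| = 90.5, |A∩B| = 1.0286.
|A ∖ B| = |A| − |A∩B| = 90.5 − 1.0286 = 89.47.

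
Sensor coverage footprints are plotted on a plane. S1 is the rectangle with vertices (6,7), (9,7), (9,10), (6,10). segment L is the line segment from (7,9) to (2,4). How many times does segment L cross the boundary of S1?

The segment meets the boundary at (6,8).

1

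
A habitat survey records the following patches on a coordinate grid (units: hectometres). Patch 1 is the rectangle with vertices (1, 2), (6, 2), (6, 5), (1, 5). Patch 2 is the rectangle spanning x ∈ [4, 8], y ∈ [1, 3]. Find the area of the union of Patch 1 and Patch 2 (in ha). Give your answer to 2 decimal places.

By inclusion–exclusion:
Individual areas: |Patch 1| = 15, |Patch 2| = 8.
|Patch 1∩Patch 2|: x∈[4,6], y∈[2,3] → 2·1 = 2.
|Patch 1 ∪ Patch 2| = 23 − 2 = 21.00.

21.00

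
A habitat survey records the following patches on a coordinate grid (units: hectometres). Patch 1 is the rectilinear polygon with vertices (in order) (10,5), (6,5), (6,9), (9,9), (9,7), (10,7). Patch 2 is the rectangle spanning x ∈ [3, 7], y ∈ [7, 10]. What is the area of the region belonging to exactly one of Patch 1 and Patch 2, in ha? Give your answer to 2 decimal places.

|Patch 1| = 14, |Patch 2| = 12, |Patch 1∩Patch 2| = 2.
|Patch 1 △ Patch 2| = |Patch 1| + |Patch 2| − 2·|Patch 1∩Patch 2| = 14 + 12 − 4 = 22.00.

22.00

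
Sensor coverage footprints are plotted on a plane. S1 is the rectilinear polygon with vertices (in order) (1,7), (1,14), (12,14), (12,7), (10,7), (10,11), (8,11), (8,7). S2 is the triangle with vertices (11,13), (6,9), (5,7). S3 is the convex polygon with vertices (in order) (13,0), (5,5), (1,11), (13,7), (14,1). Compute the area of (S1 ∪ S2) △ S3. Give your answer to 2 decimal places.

97.23

|S1 ∪ S2| = 69.4.
|(S1 ∪ S2) ∩ S3| = 15.8333.
|(S1 ∪ S2) △ S3| = 69.4 + 59.5 − 31.6667 = 97.23.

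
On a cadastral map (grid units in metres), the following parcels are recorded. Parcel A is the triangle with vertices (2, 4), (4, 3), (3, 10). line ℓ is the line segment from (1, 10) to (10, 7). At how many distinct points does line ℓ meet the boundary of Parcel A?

The segment meets the boundary at (3.1,9.3), (2.895,9.368).

2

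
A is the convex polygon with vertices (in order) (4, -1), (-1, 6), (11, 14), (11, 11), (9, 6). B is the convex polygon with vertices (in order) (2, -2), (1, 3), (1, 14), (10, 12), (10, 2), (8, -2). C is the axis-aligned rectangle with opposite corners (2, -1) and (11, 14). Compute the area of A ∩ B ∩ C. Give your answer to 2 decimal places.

63.78

The intersection is the polygon with vertices (8.5,12.333), (10,12), (10,8.5), (9,6), (4,-1), (2,1.8), (2,8).
By the shoelace formula its area is 63.78.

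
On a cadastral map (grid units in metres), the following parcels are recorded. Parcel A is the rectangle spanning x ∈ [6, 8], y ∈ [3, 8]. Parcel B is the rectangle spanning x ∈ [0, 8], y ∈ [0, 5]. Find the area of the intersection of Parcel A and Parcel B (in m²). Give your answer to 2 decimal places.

|Parcel A∩Parcel B|: x∈[6,8], y∈[3,5] → 2·2 = 4.

4.00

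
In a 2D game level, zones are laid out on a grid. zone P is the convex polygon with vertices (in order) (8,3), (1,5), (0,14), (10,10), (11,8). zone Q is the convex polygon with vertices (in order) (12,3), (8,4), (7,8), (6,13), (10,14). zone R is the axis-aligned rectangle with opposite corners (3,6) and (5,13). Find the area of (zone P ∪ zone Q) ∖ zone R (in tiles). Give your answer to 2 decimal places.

|zone P ∪ zone Q| = 96.3478.
|(zone P ∪ zone Q) ∩ zone R| = 12.8.
|(zone P ∪ zone Q) ∖ zone R| = 96.3478 − 12.8 = 83.55.

83.55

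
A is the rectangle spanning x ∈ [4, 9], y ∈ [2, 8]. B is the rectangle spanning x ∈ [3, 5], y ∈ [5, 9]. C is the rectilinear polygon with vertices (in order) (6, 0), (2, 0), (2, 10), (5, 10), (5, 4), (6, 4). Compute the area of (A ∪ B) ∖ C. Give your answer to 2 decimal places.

|A ∪ B| = 35.
|(A ∪ B) ∩ C| = 13.
|(A ∪ B) ∖ C| = 35 − 13 = 22.00.

22.00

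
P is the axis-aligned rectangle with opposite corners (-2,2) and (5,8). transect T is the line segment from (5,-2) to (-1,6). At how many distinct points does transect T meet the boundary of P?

1

The segment meets the boundary at (2,2).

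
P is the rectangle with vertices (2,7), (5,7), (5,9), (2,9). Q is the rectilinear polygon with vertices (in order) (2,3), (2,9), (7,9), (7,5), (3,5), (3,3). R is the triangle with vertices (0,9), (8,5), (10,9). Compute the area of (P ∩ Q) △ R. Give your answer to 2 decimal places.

16.00

|P ∩ Q| = 6.
|(P ∩ Q) ∩ R| = 5.
|(P ∩ Q) △ R| = 6 + 20 − 10 = 16.00.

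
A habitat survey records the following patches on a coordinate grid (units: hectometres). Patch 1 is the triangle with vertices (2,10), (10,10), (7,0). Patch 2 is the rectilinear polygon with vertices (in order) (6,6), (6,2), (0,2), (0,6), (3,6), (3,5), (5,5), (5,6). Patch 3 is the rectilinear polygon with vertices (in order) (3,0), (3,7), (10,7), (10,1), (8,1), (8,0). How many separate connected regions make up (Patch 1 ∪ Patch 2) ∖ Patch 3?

(Patch 1 ∪ Patch 2) ∖ Patch 3 splits into 2 disjoint pieces (area 20.4, area 12).

2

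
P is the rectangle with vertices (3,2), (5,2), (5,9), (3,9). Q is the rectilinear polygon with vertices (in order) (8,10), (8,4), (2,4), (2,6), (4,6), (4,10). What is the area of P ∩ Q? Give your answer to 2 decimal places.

The intersection is the polygon with vertices (5,9), (5,4), (3,4), (3,6), (4,6), (4,9).
By the shoelace formula its area is 7.00.

7.00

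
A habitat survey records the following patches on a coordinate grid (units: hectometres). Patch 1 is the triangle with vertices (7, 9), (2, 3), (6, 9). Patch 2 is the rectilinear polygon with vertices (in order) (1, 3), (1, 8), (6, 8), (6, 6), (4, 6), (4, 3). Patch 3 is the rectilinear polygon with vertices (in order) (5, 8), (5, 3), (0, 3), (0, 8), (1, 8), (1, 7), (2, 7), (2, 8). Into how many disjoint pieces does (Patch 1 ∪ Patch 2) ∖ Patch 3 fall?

2

(Patch 1 ∪ Patch 2) ∖ Patch 3 splits into 2 disjoint pieces (area 2.9333, area 1).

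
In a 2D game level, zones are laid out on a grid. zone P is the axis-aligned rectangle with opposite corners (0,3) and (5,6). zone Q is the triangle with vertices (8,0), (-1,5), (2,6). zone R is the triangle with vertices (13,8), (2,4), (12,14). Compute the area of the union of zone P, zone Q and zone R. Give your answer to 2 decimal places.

By inclusion–exclusion:
Individual areas: |zone P| = 15, |zone Q| = 12, |zone R| = 35.
|zone P∩zone Q| = 7.9556.
|zone P∩zone R| = 2.3636.
|zone Q∩zone R| = 0.4667.
|zone P∩zone Q∩zone R| = 0.4667.
|zone P ∪ zone Q ∪ zone R| = 62 − 10.7859 + 0.4667 = 51.68.

51.68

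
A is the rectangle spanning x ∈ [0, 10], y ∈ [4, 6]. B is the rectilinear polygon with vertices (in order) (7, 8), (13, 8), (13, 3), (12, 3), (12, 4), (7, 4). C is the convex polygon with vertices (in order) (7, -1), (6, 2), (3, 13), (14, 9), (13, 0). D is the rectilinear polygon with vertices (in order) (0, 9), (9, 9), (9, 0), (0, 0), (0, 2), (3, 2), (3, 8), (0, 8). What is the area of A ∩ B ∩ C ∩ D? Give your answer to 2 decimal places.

The intersection is the polygon with vertices (7,4), (7,6), (9,6), (9,4).
By the shoelace formula its area is 4.00.

4.00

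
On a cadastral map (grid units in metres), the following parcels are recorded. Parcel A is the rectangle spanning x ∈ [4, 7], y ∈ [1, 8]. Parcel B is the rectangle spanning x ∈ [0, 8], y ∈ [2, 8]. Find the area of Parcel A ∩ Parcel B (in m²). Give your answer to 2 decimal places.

|Parcel A∩Parcel B|: x∈[4,7], y∈[2,8] → 3·6 = 18.

18.00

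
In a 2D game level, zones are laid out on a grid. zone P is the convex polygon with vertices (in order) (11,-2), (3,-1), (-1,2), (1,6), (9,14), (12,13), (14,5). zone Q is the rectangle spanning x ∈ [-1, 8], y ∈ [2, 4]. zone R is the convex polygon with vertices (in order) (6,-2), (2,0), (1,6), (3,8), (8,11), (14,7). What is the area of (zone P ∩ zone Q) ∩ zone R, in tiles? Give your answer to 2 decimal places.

13.00

The region (zone P ∩ zone Q) ∩ zone R is the polygon with vertices (8,4), (8,2), (1.667,2), (1.333,4).
By the shoelace formula its area is 13.00.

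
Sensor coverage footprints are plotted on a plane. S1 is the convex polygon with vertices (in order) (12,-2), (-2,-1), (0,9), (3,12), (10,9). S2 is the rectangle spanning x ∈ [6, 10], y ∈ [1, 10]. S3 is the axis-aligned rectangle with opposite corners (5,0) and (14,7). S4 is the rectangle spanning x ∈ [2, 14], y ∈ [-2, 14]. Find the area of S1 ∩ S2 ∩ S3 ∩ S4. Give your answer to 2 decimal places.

The intersection is the polygon with vertices (6,1), (6,7), (10,7), (10,1).
By the shoelace formula its area is 24.00.

24.00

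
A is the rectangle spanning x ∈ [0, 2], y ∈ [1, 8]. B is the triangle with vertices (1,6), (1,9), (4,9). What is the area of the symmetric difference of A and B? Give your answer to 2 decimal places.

15.50

|A| = 14, |B| = 4.5, |A∩B| = 1.5.
|A △ B| = |A| + |B| − 2·|A∩B| = 14 + 4.5 − 3 = 15.50.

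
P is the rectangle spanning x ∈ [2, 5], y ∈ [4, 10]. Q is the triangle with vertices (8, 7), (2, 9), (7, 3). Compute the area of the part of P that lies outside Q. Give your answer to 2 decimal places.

|P| = 18, |P∩Q| = 3.9.
|P ∖ Q| = |P| − |P∩Q| = 18 − 3.9 = 14.10.

14.10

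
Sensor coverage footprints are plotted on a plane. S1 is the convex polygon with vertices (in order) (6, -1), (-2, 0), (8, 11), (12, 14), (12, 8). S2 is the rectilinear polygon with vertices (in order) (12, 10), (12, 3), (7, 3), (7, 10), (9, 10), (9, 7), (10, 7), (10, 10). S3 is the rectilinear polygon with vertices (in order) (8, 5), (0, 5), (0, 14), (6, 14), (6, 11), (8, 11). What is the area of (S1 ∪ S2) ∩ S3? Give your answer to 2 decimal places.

The region (S1 ∪ S2) ∩ S3 is the polygon with vertices (7,9.9), (7,10), (7.091,10), (8,11), (8,5), (2.546,5).
By the shoelace formula its area is 16.37.

16.37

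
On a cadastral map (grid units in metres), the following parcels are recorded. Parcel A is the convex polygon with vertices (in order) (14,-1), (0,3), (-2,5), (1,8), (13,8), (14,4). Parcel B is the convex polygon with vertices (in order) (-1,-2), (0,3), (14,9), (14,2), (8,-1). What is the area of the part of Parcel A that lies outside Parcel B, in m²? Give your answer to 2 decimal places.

|Parcel A| = 99.5, |Parcel A∩Parcel B| = 61.1061.
|Parcel A ∖ Parcel B| = |Parcel A| − |Parcel A∩Parcel B| = 99.5 − 61.1061 = 38.39.

38.39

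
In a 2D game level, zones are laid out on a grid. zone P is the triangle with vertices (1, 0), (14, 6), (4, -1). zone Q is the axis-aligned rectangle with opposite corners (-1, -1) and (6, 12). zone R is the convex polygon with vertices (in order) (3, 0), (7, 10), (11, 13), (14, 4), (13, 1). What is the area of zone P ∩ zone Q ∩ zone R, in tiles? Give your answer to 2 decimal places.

The intersection is the polygon with vertices (6,0.4), (5.833,0.283), (3,0), (3.453,1.132), (6,2.308).
By the shoelace formula its area is 4.18.

4.18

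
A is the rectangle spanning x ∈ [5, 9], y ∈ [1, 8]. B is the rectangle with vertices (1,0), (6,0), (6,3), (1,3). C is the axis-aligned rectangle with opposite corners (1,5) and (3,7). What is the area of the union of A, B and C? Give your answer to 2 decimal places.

By inclusion–exclusion:
Individual areas: |A| = 28, |B| = 15, |C| = 4.
|A∩B|: x∈[5,6], y∈[1,3] → 1·2 = 2.
|A∩C| = 0 (no overlap).
|B∩C| = 0 (no overlap).
|A∩B∩C| = 0.
|A ∪ B ∪ C| = 47 − 2 + 0 = 45.00.

45.00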